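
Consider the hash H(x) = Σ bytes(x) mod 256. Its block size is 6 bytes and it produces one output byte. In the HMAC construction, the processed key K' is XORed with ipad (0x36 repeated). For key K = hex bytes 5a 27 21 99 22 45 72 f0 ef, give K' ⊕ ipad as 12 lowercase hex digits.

Key hex bytes 5a 27 21 99 22 45 72 f0 ef is 9 bytes > B = 6, so hash it first: H(key) = f3, then zero-pad to 6 bytes: K' = f3 00 00 00 00 00.
XOR each byte with 0x36: f3⊕36=c5, 00⊕36=36, 00⊕36=36, 00⊕36=36, 00⊕36=36, 00⊕36=36.

c53636363636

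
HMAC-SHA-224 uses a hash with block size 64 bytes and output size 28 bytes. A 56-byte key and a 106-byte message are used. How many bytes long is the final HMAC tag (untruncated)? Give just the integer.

28

The tag is one SHA-224 digest: 28 bytes.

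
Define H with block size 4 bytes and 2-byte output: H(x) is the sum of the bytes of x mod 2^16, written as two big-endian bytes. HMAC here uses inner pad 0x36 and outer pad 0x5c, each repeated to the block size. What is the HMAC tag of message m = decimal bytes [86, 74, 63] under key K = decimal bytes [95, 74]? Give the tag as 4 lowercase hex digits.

0103

Key decimal bytes [95, 74] = 5f 4a is 2 bytes ≤ B = 4; zero-pad to 4 bytes: K' = 5f 4a 00 00.
K' ⊕ ipad = 69 7c 36 36.  K' ⊕ opad = 03 16 5c 5c.
Inner input = (K'⊕ipad) ∥ m = 69 7c 36 36 ∥ 56 4a 3f.
Inner hash: sum = 105+124+54+54+86+74+63 = 560 → 02 30.
Outer input = (K'⊕opad) ∥ inner = 03 16 5c 5c ∥ 02 30.
Outer hash (tag): sum = 3+22+92+92+2+48 = 259 → 01 03.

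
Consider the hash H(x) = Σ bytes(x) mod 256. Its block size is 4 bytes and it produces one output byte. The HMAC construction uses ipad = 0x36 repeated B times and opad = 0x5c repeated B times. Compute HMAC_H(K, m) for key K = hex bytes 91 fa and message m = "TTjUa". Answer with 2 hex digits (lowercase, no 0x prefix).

Key hex bytes 91 fa is 2 bytes ≤ B = 4; zero-pad to 4 bytes: K' = 91 fa 00 00.
K' ⊕ ipad = a7 cc 36 36.  K' ⊕ opad = cd a6 5c 5c.
Inner input = (K'⊕ipad) ∥ m = a7 cc 36 36 ∥ 54 54 6a 55 61.
Inner hash: sum = 167+204+54+54+84+84+106+85+97 = 935; mod 256 = 167 → a7.
Outer input = (K'⊕opad) ∥ inner = cd a6 5c 5c ∥ a7.
Outer hash (tag): sum = 205+166+92+92+167 = 722; mod 256 = 210 → d2.

d2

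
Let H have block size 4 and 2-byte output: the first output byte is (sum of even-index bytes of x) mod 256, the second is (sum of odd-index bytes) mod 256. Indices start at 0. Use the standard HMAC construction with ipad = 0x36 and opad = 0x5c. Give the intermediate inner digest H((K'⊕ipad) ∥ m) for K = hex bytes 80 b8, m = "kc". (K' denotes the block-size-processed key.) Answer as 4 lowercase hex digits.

5727

Key hex bytes 80 b8 is 2 bytes ≤ B = 4; zero-pad to 4 bytes: K' = 80 b8 00 00.
K' ⊕ ipad = b6 8e 36 36.
Inner input = b6 8e 36 36 ∥ 6b 63.
Inner hash: even-index sum = 343 mod 256 = 87; odd-index sum = 295 mod 256 = 39 → 57 27.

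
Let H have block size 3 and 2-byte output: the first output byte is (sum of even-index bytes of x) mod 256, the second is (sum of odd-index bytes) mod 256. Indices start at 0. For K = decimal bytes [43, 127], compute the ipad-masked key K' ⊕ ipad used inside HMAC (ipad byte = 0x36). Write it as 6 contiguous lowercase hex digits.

Key decimal bytes [43, 127] = 2b 7f is 2 bytes ≤ B = 3; zero-pad to 3 bytes: K' = 2b 7f 00.
XOR each byte with 0x36: 2b⊕36=1d, 7f⊕36=49, 00⊕36=36.

1d4936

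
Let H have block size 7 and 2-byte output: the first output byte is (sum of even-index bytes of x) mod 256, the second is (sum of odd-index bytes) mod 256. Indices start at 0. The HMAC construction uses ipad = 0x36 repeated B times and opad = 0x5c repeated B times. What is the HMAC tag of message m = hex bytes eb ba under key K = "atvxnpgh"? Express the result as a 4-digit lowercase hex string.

4d46

Key "atvxnpgh" = 61 74 76 78 6e 70 67 68 is 8 bytes > B = 7, so hash it first: H(key) = ac c4, then zero-pad to 7 bytes: K' = ac c4 00 00 00 00 00.
K' ⊕ ipad = 9a f2 36 36 36 36 36.  K' ⊕ opad = f0 98 5c 5c 5c 5c 5c.
Inner input = (K'⊕ipad) ∥ m = 9a f2 36 36 36 36 36 ∥ eb ba.
Inner hash: even-index sum = 502 mod 256 = 246; odd-index sum = 585 mod 256 = 73 → f6 49.
Outer input = (K'⊕opad) ∥ inner = f0 98 5c 5c 5c 5c 5c ∥ f6 49.
Outer hash (tag): even-index sum = 589 mod 256 = 77; odd-index sum = 582 mod 256 = 70 → 4d 46.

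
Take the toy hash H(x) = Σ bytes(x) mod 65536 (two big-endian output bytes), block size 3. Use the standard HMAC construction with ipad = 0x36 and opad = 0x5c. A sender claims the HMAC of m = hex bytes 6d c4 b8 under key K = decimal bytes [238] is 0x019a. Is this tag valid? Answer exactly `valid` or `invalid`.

Key decimal bytes [238] = ee is 1 byte ≤ B = 3; zero-pad to 3 bytes: K' = ee 00 00.
K' ⊕ ipad = d8 36 36; K' ⊕ opad = b2 5c 5c.
Inner hash: sum = 216+54+54+109+196+184 = 813 → 03 2d.
Outer hash (recomputed tag): sum = 178+92+92+3+45 = 410 → 01 9a.
Recomputed tag = 019a; claimed = 019a → match.

valid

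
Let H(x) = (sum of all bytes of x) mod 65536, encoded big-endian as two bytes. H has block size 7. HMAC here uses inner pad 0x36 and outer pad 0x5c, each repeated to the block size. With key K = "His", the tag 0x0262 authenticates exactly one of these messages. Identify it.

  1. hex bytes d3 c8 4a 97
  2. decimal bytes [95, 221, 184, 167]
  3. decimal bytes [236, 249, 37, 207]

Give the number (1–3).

Key "His" = 48 69 73 is 3 bytes ≤ B = 7; zero-pad to 7 bytes: K' = 48 69 73 00 00 00 00.
K' ⊕ ipad = 7e 5f 45 36 36 36 36; K' ⊕ opad = 14 35 2f 5c 5c 5c 5c.
m1: inner = H(7e 5f 45 36 36 36 36 d3 c8 4a 97) = 04 76; tag = H(14 35 2f 5c 5c 5c 5c 04 76) = 0262 ← matches
m2: inner = H(7e 5f 45 36 36 36 36 5f dd b8 a7) = 04 95; tag = H(14 35 2f 5c 5c 5c 5c 04 95) = 0281
m3: inner = H(7e 5f 45 36 36 36 36 ec f9 25 cf) = 04 d3; tag = H(14 35 2f 5c 5c 5c 5c 04 d3) = 02bf

1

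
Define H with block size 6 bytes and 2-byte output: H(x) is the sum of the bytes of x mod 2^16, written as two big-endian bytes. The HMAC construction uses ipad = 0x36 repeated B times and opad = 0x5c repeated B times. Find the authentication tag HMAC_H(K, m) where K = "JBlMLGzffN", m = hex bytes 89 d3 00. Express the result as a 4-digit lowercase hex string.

Key "JBlMLGzffN" = 4a 42 6c 4d 4c 47 7a 66 66 4e is 10 bytes > B = 6, so hash it first: H(key) = 03 6c, then zero-pad to 6 bytes: K' = 03 6c 00 00 00 00.
K' ⊕ ipad = 35 5a 36 36 36 36.  K' ⊕ opad = 5f 30 5c 5c 5c 5c.
Inner input = (K'⊕ipad) ∥ m = 35 5a 36 36 36 36 ∥ 89 d3 00.
Inner hash: sum = 53+90+54+54+54+54+137+211+0 = 707 → 02 c3.
Outer input = (K'⊕opad) ∥ inner = 5f 30 5c 5c 5c 5c ∥ 02 c3.
Outer hash (tag): sum = 95+48+92+92+92+92+2+195 = 708 → 02 c4.

02c4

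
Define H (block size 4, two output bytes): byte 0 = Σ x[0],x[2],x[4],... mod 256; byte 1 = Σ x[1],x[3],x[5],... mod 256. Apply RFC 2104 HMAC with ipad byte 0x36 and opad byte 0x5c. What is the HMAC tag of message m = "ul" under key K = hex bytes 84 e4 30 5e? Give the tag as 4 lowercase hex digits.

Key hex bytes 84 e4 30 5e is exactly B = 4 bytes: K' = 84 e4 30 5e.
K' ⊕ ipad = b2 d2 06 68.  K' ⊕ opad = d8 b8 6c 02.
Inner input = (K'⊕ipad) ∥ m = b2 d2 06 68 ∥ 75 6c.
Inner hash: even-index sum = 301 mod 256 = 45; odd-index sum = 422 mod 256 = 166 → 2d a6.
Outer input = (K'⊕opad) ∥ inner = d8 b8 6c 02 ∥ 2d a6.
Outer hash (tag): even-index sum = 369 mod 256 = 113; odd-index sum = 352 mod 256 = 96 → 71 60.

7160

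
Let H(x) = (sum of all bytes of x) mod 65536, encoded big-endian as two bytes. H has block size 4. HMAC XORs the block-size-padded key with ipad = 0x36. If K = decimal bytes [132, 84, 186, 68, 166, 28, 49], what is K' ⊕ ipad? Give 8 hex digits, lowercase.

Key decimal bytes [132, 84, 186, 68, 166, 28, 49] = 84 54 ba 44 a6 1c 31 is 7 bytes > B = 4, so hash it first: H(key) = 02 c9, then zero-pad to 4 bytes: K' = 02 c9 00 00.
XOR each byte with 0x36: 02⊕36=34, c9⊕36=ff, 00⊕36=36, 00⊕36=36.

34ff3636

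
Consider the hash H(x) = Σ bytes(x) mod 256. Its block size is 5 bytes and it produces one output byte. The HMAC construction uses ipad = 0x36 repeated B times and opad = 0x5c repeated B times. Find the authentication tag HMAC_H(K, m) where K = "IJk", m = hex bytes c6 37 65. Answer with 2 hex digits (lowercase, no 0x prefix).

Key "IJk" = 49 4a 6b is 3 bytes ≤ B = 5; zero-pad to 5 bytes: K' = 49 4a 6b 00 00.
K' ⊕ ipad = 7f 7c 5d 36 36.  K' ⊕ opad = 15 16 37 5c 5c.
Inner input = (K'⊕ipad) ∥ m = 7f 7c 5d 36 36 ∥ c6 37 65.
Inner hash: sum = 127+124+93+54+54+198+55+101 = 806; mod 256 = 38 → 26.
Outer input = (K'⊕opad) ∥ inner = 15 16 37 5c 5c ∥ 26.
Outer hash (tag): sum = 21+22+55+92+92+38 = 320; mod 256 = 64 → 40.

40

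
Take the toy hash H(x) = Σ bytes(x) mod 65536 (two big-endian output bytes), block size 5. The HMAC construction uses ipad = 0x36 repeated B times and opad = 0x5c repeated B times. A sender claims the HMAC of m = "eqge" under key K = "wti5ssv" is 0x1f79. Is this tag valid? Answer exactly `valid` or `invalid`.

invalid

Key "wti5ssv" = 77 74 69 35 73 73 76 is 7 bytes > B = 5, so hash it first: H(key) = 02 e5, then zero-pad to 5 bytes: K' = 02 e5 00 00 00.
K' ⊕ ipad = 34 d3 36 36 36; K' ⊕ opad = 5e b9 5c 5c 5c.
Inner hash: sum = 52+211+54+54+54+101+113+103+101 = 843 → 03 4b.
Outer hash (recomputed tag): sum = 94+185+92+92+92+3+75 = 633 → 02 79.
Recomputed tag = 0279; claimed = 1f79 → mismatch.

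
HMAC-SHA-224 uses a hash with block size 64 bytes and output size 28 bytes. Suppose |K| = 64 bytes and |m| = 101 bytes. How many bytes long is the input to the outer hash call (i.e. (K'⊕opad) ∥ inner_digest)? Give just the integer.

Key is 64 ≤ 64 bytes, zero-padded: |K'| = 64.
Outer input = (K'⊕opad) ∥ H(inner) → 64 + 28 = 92 bytes.

92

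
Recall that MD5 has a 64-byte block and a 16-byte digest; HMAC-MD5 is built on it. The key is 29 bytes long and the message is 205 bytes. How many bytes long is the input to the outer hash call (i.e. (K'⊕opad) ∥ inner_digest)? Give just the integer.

Key is 29 ≤ 64 bytes, zero-padded: |K'| = 64.
Outer input = (K'⊕opad) ∥ H(inner) → 64 + 16 = 80 bytes.

80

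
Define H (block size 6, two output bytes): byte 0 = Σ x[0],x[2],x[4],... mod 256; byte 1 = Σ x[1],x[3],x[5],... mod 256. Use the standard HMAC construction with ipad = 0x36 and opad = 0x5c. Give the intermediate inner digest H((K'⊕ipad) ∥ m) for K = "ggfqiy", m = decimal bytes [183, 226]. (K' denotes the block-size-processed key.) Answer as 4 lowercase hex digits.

b7c9

Key "ggfqiy" = 67 67 66 71 69 79 is exactly B = 6 bytes: K' = 67 67 66 71 69 79.
K' ⊕ ipad = 51 51 50 47 5f 4f.
Inner input = 51 51 50 47 5f 4f ∥ b7 e2.
Inner hash: even-index sum = 439 mod 256 = 183; odd-index sum = 457 mod 256 = 201 → b7 c9.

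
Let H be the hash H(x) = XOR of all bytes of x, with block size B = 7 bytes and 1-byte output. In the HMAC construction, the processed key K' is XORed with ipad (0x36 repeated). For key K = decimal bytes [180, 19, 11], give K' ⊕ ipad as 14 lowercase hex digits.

Key decimal bytes [180, 19, 11] = b4 13 0b is 3 bytes ≤ B = 7; zero-pad to 7 bytes: K' = b4 13 0b 00 00 00 00.
XOR each byte with 0x36: b4⊕36=82, 13⊕36=25, 0b⊕36=3d, 00⊕36=36, 00⊕36=36, 00⊕36=36, 00⊕36=36.

82253d36363636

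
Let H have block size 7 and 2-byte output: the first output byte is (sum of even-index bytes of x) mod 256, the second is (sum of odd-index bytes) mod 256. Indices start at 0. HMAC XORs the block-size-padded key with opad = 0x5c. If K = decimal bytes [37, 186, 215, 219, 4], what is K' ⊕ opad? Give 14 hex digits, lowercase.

79e68b87585c5c

Key decimal bytes [37, 186, 215, 219, 4] = 25 ba d7 db 04 is 5 bytes ≤ B = 7; zero-pad to 7 bytes: K' = 25 ba d7 db 04 00 00.
XOR each byte with 0x5c: 25⊕5c=79, ba⊕5c=e6, d7⊕5c=8b, db⊕5c=87, 04⊕5c=58, 00⊕5c=5c, 00⊕5c=5c.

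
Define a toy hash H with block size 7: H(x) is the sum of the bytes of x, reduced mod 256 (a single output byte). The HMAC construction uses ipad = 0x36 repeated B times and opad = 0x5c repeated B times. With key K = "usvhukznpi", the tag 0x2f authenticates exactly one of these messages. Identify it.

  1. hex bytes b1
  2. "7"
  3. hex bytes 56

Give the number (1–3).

2

Key "usvhukznpi" = 75 73 76 68 75 6b 7a 6e 70 69 is 10 bytes > B = 7, so hash it first: H(key) = 67, then zero-pad to 7 bytes: K' = 67 00 00 00 00 00 00.
K' ⊕ ipad = 51 36 36 36 36 36 36; K' ⊕ opad = 3b 5c 5c 5c 5c 5c 5c.
m1: inner = H(51 36 36 36 36 36 36 b1) = 46; tag = H(3b 5c 5c 5c 5c 5c 5c 46) = a9
m2: inner = H(51 36 36 36 36 36 36 37) = cc; tag = H(3b 5c 5c 5c 5c 5c 5c cc) = 2f ← matches
m3: inner = H(51 36 36 36 36 36 36 56) = eb; tag = H(3b 5c 5c 5c 5c 5c 5c eb) = 4e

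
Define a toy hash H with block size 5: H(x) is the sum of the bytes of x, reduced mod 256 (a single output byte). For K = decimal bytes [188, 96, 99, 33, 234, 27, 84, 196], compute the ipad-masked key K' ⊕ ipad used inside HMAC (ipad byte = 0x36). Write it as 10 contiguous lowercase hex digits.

Key decimal bytes [188, 96, 99, 33, 234, 27, 84, 196] = bc 60 63 21 ea 1b 54 c4 is 8 bytes > B = 5, so hash it first: H(key) = bd, then zero-pad to 5 bytes: K' = bd 00 00 00 00.
XOR each byte with 0x36: bd⊕36=8b, 00⊕36=36, 00⊕36=36, 00⊕36=36, 00⊕36=36.

8b36363636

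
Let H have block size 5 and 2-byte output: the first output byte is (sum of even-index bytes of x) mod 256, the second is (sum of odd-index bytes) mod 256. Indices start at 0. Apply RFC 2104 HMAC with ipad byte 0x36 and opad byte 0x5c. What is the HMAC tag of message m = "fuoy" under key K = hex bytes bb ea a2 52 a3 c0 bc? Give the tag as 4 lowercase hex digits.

6de0

Key hex bytes bb ea a2 52 a3 c0 bc is 7 bytes > B = 5, so hash it first: H(key) = bc fc, then zero-pad to 5 bytes: K' = bc fc 00 00 00.
K' ⊕ ipad = 8a ca 36 36 36.  K' ⊕ opad = e0 a0 5c 5c 5c.
Inner input = (K'⊕ipad) ∥ m = 8a ca 36 36 36 ∥ 66 75 6f 79.
Inner hash: even-index sum = 484 mod 256 = 228; odd-index sum = 469 mod 256 = 213 → e4 d5.
Outer input = (K'⊕opad) ∥ inner = e0 a0 5c 5c 5c ∥ e4 d5.
Outer hash (tag): even-index sum = 621 mod 256 = 109; odd-index sum = 480 mod 256 = 224 → 6d e0.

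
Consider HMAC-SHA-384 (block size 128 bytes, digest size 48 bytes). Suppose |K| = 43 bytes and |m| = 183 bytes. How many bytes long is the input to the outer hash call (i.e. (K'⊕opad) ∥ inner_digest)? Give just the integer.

176

Key is 43 ≤ 128 bytes, zero-padded: |K'| = 128.
Outer input = (K'⊕opad) ∥ H(inner) → 128 + 48 = 176 bytes.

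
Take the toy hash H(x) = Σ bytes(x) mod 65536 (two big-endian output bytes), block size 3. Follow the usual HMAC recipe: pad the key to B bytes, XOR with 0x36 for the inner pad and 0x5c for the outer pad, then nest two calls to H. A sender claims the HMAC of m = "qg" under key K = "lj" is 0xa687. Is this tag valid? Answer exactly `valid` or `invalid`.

invalid

Key "lj" = 6c 6a is 2 bytes ≤ B = 3; zero-pad to 3 bytes: K' = 6c 6a 00.
K' ⊕ ipad = 5a 5c 36; K' ⊕ opad = 30 36 5c.
Inner hash: sum = 90+92+54+113+103 = 452 → 01 c4.
Outer hash (recomputed tag): sum = 48+54+92+1+196 = 391 → 01 87.
Recomputed tag = 0187; claimed = a687 → mismatch.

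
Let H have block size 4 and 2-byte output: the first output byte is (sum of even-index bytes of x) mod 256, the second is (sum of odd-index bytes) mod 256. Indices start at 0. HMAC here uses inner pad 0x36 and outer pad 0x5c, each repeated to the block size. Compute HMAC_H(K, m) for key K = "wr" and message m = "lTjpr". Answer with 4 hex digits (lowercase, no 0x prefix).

Key "wr" = 77 72 is 2 bytes ≤ B = 4; zero-pad to 4 bytes: K' = 77 72 00 00.
K' ⊕ ipad = 41 44 36 36.  K' ⊕ opad = 2b 2e 5c 5c.
Inner input = (K'⊕ipad) ∥ m = 41 44 36 36 ∥ 6c 54 6a 70 72.
Inner hash: even-index sum = 447 mod 256 = 191; odd-index sum = 318 mod 256 = 62 → bf 3e.
Outer input = (K'⊕opad) ∥ inner = 2b 2e 5c 5c ∥ bf 3e.
Outer hash (tag): even-index sum = 326 mod 256 = 70; odd-index sum = 200 mod 256 = 200 → 46 c8.

46c8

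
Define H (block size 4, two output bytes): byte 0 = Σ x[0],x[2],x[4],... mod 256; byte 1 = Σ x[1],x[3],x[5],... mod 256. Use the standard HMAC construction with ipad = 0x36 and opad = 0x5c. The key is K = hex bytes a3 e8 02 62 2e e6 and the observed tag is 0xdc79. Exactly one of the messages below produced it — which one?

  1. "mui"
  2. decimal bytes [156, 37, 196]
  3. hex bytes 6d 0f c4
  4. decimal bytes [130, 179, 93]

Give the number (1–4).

Key hex bytes a3 e8 02 62 2e e6 is 6 bytes > B = 4, so hash it first: H(key) = d3 30, then zero-pad to 4 bytes: K' = d3 30 00 00.
K' ⊕ ipad = e5 06 36 36; K' ⊕ opad = 8f 6c 5c 5c.
m1: inner = H(e5 06 36 36 6d 75 69) = f1 b1; tag = H(8f 6c 5c 5c f1 b1) = dc79 ← matches
m2: inner = H(e5 06 36 36 9c 25 c4) = 7b 61; tag = H(8f 6c 5c 5c 7b 61) = 6629
m3: inner = H(e5 06 36 36 6d 0f c4) = 4c 4b; tag = H(8f 6c 5c 5c 4c 4b) = 3713
m4: inner = H(e5 06 36 36 82 b3 5d) = fa ef; tag = H(8f 6c 5c 5c fa ef) = e5b7

1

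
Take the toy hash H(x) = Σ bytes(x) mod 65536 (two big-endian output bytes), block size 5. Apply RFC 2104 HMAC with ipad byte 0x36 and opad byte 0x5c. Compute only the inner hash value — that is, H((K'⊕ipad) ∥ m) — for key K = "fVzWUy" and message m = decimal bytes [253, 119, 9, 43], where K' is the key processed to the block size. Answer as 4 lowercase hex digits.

02eb

Key "fVzWUy" = 66 56 7a 57 55 79 is 6 bytes > B = 5, so hash it first: H(key) = 02 5b, then zero-pad to 5 bytes: K' = 02 5b 00 00 00.
K' ⊕ ipad = 34 6d 36 36 36.
Inner input = 34 6d 36 36 36 ∥ fd 77 09 2b.
Inner hash: sum = 52+109+54+54+54+253+119+9+43 = 747 → 02 eb.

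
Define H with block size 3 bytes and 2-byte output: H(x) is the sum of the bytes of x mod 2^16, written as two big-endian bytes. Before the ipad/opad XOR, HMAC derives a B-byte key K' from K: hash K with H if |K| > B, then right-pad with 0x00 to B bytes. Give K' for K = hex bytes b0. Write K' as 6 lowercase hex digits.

Key hex bytes b0 is 1 byte ≤ B = 3; zero-pad to 3 bytes: K' = b0 00 00.

b00000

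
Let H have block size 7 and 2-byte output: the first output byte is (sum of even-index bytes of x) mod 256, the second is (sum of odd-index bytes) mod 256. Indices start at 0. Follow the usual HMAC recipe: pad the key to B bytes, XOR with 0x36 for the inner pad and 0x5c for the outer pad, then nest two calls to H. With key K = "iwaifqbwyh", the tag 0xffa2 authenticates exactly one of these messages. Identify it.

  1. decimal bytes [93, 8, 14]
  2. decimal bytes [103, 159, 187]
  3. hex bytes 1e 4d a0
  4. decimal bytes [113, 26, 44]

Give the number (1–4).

Key "iwaifqbwyh" = 69 77 61 69 66 71 62 77 79 68 is 10 bytes > B = 7, so hash it first: H(key) = 0b 30, then zero-pad to 7 bytes: K' = 0b 30 00 00 00 00 00.
K' ⊕ ipad = 3d 06 36 36 36 36 36; K' ⊕ opad = 57 6c 5c 5c 5c 5c 5c.
m1: inner = H(3d 06 36 36 36 36 36 5d 08 0e) = e7 dd; tag = H(57 6c 5c 5c 5c 5c 5c e7 dd) = 480b
m2: inner = H(3d 06 36 36 36 36 36 67 9f bb) = 7e 94; tag = H(57 6c 5c 5c 5c 5c 5c 7e 94) = ffa2 ← matches
m3: inner = H(3d 06 36 36 36 36 36 1e 4d a0) = 2c 30; tag = H(57 6c 5c 5c 5c 5c 5c 2c 30) = 9b50
m4: inner = H(3d 06 36 36 36 36 36 71 1a 2c) = f9 0f; tag = H(57 6c 5c 5c 5c 5c 5c f9 0f) = 7a1d

2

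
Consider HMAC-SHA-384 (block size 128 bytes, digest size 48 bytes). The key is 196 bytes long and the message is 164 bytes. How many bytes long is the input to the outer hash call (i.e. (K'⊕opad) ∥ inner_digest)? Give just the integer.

176

Key is 196 > 128 bytes, so it is hashed to 48 bytes then zero-padded to 128: |K'| = 128.
Outer input = (K'⊕opad) ∥ H(inner) → 128 + 48 = 176 bytes.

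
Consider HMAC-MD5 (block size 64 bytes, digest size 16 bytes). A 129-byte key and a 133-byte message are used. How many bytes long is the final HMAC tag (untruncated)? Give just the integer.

The tag is one MD5 digest: 16 bytes.

16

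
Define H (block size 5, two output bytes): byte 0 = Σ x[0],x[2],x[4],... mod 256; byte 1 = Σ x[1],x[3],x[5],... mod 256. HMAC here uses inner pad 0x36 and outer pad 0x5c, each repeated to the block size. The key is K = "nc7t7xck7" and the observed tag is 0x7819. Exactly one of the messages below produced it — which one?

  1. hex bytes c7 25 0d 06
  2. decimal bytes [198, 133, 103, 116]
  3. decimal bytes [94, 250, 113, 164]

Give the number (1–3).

Key "nc7t7xck7" = 6e 63 37 74 37 78 63 6b 37 is 9 bytes > B = 5, so hash it first: H(key) = 76 ba, then zero-pad to 5 bytes: K' = 76 ba 00 00 00.
K' ⊕ ipad = 40 8c 36 36 36; K' ⊕ opad = 2a e6 5c 5c 5c.
m1: inner = H(40 8c 36 36 36 c7 25 0d 06) = d7 96; tag = H(2a e6 5c 5c 5c d7 96) = 7819 ← matches
m2: inner = H(40 8c 36 36 36 c6 85 67 74) = a5 ef; tag = H(2a e6 5c 5c 5c a5 ef) = d1e7
m3: inner = H(40 8c 36 36 36 5e fa 71 a4) = 4a 91; tag = H(2a e6 5c 5c 5c 4a 91) = 738c

1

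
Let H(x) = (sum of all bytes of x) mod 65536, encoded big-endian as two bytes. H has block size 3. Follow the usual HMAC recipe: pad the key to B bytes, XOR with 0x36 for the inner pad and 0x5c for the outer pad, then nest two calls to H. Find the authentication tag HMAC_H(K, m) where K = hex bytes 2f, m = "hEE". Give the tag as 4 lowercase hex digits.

Key hex bytes 2f is 1 byte ≤ B = 3; zero-pad to 3 bytes: K' = 2f 00 00.
K' ⊕ ipad = 19 36 36.  K' ⊕ opad = 73 5c 5c.
Inner input = (K'⊕ipad) ∥ m = 19 36 36 ∥ 68 45 45.
Inner hash: sum = 25+54+54+104+69+69 = 375 → 01 77.
Outer input = (K'⊕opad) ∥ inner = 73 5c 5c ∥ 01 77.
Outer hash (tag): sum = 115+92+92+1+119 = 419 → 01 a3.

01a3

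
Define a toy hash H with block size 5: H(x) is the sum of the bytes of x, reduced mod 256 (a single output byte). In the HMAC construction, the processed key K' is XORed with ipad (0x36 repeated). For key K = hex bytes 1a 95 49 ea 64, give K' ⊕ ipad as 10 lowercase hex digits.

Key hex bytes 1a 95 49 ea 64 is exactly B = 5 bytes: K' = 1a 95 49 ea 64.
XOR each byte with 0x36: 1a⊕36=2c, 95⊕36=a3, 49⊕36=7f, ea⊕36=dc, 64⊕36=52.

2ca37fdc52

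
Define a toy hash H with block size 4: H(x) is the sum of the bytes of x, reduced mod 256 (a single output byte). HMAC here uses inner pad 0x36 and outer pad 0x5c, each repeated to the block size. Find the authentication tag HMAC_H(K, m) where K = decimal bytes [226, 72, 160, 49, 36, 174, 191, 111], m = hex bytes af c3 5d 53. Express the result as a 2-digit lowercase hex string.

4c

Key decimal bytes [226, 72, 160, 49, 36, 174, 191, 111] = e2 48 a0 31 24 ae bf 6f is 8 bytes > B = 4, so hash it first: H(key) = fb, then zero-pad to 4 bytes: K' = fb 00 00 00.
K' ⊕ ipad = cd 36 36 36.  K' ⊕ opad = a7 5c 5c 5c.
Inner input = (K'⊕ipad) ∥ m = cd 36 36 36 ∥ af c3 5d 53.
Inner hash: sum = 205+54+54+54+175+195+93+83 = 913; mod 256 = 145 → 91.
Outer input = (K'⊕opad) ∥ inner = a7 5c 5c 5c ∥ 91.
Outer hash (tag): sum = 167+92+92+92+145 = 588; mod 256 = 76 → 4c.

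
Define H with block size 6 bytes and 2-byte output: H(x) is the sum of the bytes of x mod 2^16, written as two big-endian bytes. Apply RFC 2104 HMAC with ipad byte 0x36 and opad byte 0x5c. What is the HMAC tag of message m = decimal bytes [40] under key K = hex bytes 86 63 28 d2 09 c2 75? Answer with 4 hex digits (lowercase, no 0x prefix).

0299

Key hex bytes 86 63 28 d2 09 c2 75 is 7 bytes > B = 6, so hash it first: H(key) = 03 23, then zero-pad to 6 bytes: K' = 03 23 00 00 00 00.
K' ⊕ ipad = 35 15 36 36 36 36.  K' ⊕ opad = 5f 7f 5c 5c 5c 5c.
Inner input = (K'⊕ipad) ∥ m = 35 15 36 36 36 36 ∥ 28.
Inner hash: sum = 53+21+54+54+54+54+40 = 330 → 01 4a.
Outer input = (K'⊕opad) ∥ inner = 5f 7f 5c 5c 5c 5c ∥ 01 4a.
Outer hash (tag): sum = 95+127+92+92+92+92+1+74 = 665 → 02 99.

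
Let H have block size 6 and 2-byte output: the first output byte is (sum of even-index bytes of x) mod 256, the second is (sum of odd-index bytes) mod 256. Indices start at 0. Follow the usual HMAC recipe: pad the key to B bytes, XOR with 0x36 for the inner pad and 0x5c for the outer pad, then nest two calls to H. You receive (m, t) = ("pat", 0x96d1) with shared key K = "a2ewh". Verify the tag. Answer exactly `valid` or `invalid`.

Key "a2ewh" = 61 32 65 77 68 is 5 bytes ≤ B = 6; zero-pad to 6 bytes: K' = 61 32 65 77 68 00.
K' ⊕ ipad = 57 04 53 41 5e 36; K' ⊕ opad = 3d 6e 39 2b 34 5c.
Inner hash: even-index sum = 492 mod 256 = 236; odd-index sum = 220 mod 256 = 220 → ec dc.
Outer hash (recomputed tag): even-index sum = 406 mod 256 = 150; odd-index sum = 465 mod 256 = 209 → 96 d1.
Recomputed tag = 96d1; claimed = 96d1 → match.

valid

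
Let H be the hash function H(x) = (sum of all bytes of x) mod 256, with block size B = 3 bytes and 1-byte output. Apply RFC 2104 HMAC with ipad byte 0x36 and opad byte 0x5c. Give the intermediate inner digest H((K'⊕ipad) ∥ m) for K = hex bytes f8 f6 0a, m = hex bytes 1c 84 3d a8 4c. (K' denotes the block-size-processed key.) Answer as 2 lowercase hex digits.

9b

Key hex bytes f8 f6 0a is exactly B = 3 bytes: K' = f8 f6 0a.
K' ⊕ ipad = ce c0 3c.
Inner input = ce c0 3c ∥ 1c 84 3d a8 4c.
Inner hash: sum = 206+192+60+28+132+61+168+76 = 923; mod 256 = 155 → 9b.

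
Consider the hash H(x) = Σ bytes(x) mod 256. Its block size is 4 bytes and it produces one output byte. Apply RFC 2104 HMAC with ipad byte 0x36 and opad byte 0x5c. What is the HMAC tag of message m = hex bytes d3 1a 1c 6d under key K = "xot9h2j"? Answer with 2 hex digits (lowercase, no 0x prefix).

Key "xot9h2j" = 78 6f 74 39 68 32 6a is 7 bytes > B = 4, so hash it first: H(key) = 98, then zero-pad to 4 bytes: K' = 98 00 00 00.
K' ⊕ ipad = ae 36 36 36.  K' ⊕ opad = c4 5c 5c 5c.
Inner input = (K'⊕ipad) ∥ m = ae 36 36 36 ∥ d3 1a 1c 6d.
Inner hash: sum = 174+54+54+54+211+26+28+109 = 710; mod 256 = 198 → c6.
Outer input = (K'⊕opad) ∥ inner = c4 5c 5c 5c ∥ c6.
Outer hash (tag): sum = 196+92+92+92+198 = 670; mod 256 = 158 → 9e.

9e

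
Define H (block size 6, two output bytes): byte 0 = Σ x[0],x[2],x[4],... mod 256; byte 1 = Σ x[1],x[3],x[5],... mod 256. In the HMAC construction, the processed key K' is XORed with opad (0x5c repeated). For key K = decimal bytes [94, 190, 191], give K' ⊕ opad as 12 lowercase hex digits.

Key decimal bytes [94, 190, 191] = 5e be bf is 3 bytes ≤ B = 6; zero-pad to 6 bytes: K' = 5e be bf 00 00 00.
XOR each byte with 0x5c: 5e⊕5c=02, be⊕5c=e2, bf⊕5c=e3, 00⊕5c=5c, 00⊕5c=5c, 00⊕5c=5c.

02e2e35c5c5c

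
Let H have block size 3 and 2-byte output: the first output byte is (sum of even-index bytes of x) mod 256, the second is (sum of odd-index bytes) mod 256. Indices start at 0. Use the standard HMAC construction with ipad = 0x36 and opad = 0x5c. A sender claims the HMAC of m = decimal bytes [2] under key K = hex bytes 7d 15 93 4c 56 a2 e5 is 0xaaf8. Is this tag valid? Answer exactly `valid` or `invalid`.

Key hex bytes 7d 15 93 4c 56 a2 e5 is 7 bytes > B = 3, so hash it first: H(key) = 4b 03, then zero-pad to 3 bytes: K' = 4b 03 00.
K' ⊕ ipad = 7d 35 36; K' ⊕ opad = 17 5f 5c.
Inner hash: even-index sum = 179 mod 256 = 179; odd-index sum = 55 mod 256 = 55 → b3 37.
Outer hash (recomputed tag): even-index sum = 170 mod 256 = 170; odd-index sum = 274 mod 256 = 18 → aa 12.
Recomputed tag = aa12; claimed = aaf8 → mismatch.

invalid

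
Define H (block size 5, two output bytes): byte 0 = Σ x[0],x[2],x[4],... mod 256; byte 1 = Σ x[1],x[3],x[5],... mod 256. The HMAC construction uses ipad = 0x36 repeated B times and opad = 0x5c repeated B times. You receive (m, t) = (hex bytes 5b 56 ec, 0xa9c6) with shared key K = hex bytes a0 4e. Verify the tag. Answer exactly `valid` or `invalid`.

valid

Key hex bytes a0 4e is 2 bytes ≤ B = 5; zero-pad to 5 bytes: K' = a0 4e 00 00 00.
K' ⊕ ipad = 96 78 36 36 36; K' ⊕ opad = fc 12 5c 5c 5c.
Inner hash: even-index sum = 344 mod 256 = 88; odd-index sum = 501 mod 256 = 245 → 58 f5.
Outer hash (recomputed tag): even-index sum = 681 mod 256 = 169; odd-index sum = 198 mod 256 = 198 → a9 c6.
Recomputed tag = a9c6; claimed = a9c6 → match.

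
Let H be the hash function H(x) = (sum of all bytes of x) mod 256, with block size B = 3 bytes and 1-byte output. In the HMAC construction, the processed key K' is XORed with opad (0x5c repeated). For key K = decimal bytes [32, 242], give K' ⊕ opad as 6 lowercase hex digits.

Key decimal bytes [32, 242] = 20 f2 is 2 bytes ≤ B = 3; zero-pad to 3 bytes: K' = 20 f2 00.
XOR each byte with 0x5c: 20⊕5c=7c, f2⊕5c=ae, 00⊕5c=5c.

7cae5c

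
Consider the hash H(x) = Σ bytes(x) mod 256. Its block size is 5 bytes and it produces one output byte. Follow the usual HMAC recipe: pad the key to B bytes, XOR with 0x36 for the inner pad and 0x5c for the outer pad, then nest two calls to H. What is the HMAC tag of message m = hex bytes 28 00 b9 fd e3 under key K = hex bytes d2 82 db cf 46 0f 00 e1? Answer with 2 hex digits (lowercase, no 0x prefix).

Key hex bytes d2 82 db cf 46 0f 00 e1 is 8 bytes > B = 5, so hash it first: H(key) = 34, then zero-pad to 5 bytes: K' = 34 00 00 00 00.
K' ⊕ ipad = 02 36 36 36 36.  K' ⊕ opad = 68 5c 5c 5c 5c.
Inner input = (K'⊕ipad) ∥ m = 02 36 36 36 36 ∥ 28 00 b9 fd e3.
Inner hash: sum = 2+54+54+54+54+40+0+185+253+227 = 923; mod 256 = 155 → 9b.
Outer input = (K'⊕opad) ∥ inner = 68 5c 5c 5c 5c ∥ 9b.
Outer hash (tag): sum = 104+92+92+92+92+155 = 627; mod 256 = 115 → 73.

73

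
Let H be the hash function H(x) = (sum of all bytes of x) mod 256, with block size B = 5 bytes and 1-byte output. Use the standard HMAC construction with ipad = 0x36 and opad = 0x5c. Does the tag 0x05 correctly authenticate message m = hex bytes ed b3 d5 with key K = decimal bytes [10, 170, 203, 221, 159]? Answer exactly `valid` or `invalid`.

valid

Key decimal bytes [10, 170, 203, 221, 159] = 0a aa cb dd 9f is exactly B = 5 bytes: K' = 0a aa cb dd 9f.
K' ⊕ ipad = 3c 9c fd eb a9; K' ⊕ opad = 56 f6 97 81 c3.
Inner hash: sum = 60+156+253+235+169+237+179+213 = 1502; mod 256 = 222 → de.
Outer hash (recomputed tag): sum = 86+246+151+129+195+222 = 1029; mod 256 = 5 → 05.
Recomputed tag = 05; claimed = 05 → match.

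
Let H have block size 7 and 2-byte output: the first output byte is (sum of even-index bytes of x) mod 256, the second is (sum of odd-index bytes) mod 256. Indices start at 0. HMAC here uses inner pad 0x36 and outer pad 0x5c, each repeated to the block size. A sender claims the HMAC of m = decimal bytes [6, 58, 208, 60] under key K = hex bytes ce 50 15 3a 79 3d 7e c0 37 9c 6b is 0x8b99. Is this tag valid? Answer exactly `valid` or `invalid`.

valid

Key hex bytes ce 50 15 3a 79 3d 7e c0 37 9c 6b is 11 bytes > B = 7, so hash it first: H(key) = 7c 23, then zero-pad to 7 bytes: K' = 7c 23 00 00 00 00 00.
K' ⊕ ipad = 4a 15 36 36 36 36 36; K' ⊕ opad = 20 7f 5c 5c 5c 5c 5c.
Inner hash: even-index sum = 354 mod 256 = 98; odd-index sum = 343 mod 256 = 87 → 62 57.
Outer hash (recomputed tag): even-index sum = 395 mod 256 = 139; odd-index sum = 409 mod 256 = 153 → 8b 99.
Recomputed tag = 8b99; claimed = 8b99 → match.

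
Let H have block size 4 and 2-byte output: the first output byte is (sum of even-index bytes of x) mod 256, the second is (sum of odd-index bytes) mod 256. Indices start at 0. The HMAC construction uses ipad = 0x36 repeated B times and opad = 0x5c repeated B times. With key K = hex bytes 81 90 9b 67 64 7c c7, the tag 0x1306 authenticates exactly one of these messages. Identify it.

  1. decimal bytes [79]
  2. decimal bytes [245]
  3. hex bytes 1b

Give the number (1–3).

2

Key hex bytes 81 90 9b 67 64 7c c7 is 7 bytes > B = 4, so hash it first: H(key) = 47 73, then zero-pad to 4 bytes: K' = 47 73 00 00.
K' ⊕ ipad = 71 45 36 36; K' ⊕ opad = 1b 2f 5c 5c.
m1: inner = H(71 45 36 36 4f) = f6 7b; tag = H(1b 2f 5c 5c f6 7b) = 6d06
m2: inner = H(71 45 36 36 f5) = 9c 7b; tag = H(1b 2f 5c 5c 9c 7b) = 1306 ← matches
m3: inner = H(71 45 36 36 1b) = c2 7b; tag = H(1b 2f 5c 5c c2 7b) = 3906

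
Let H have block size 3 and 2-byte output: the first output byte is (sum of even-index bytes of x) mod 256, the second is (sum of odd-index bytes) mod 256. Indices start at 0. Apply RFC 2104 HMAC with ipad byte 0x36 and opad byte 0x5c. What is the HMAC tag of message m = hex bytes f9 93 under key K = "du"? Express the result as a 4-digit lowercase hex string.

Key "du" = 64 75 is 2 bytes ≤ B = 3; zero-pad to 3 bytes: K' = 64 75 00.
K' ⊕ ipad = 52 43 36.  K' ⊕ opad = 38 29 5c.
Inner input = (K'⊕ipad) ∥ m = 52 43 36 ∥ f9 93.
Inner hash: even-index sum = 283 mod 256 = 27; odd-index sum = 316 mod 256 = 60 → 1b 3c.
Outer input = (K'⊕opad) ∥ inner = 38 29 5c ∥ 1b 3c.
Outer hash (tag): even-index sum = 208 mod 256 = 208; odd-index sum = 68 mod 256 = 68 → d0 44.

d044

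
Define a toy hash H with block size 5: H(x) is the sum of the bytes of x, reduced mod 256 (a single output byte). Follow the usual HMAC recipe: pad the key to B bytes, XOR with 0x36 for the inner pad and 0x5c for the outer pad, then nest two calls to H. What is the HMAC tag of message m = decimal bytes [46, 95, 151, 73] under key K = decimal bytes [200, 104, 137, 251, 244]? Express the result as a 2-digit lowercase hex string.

03

Key decimal bytes [200, 104, 137, 251, 244] = c8 68 89 fb f4 is exactly B = 5 bytes: K' = c8 68 89 fb f4.
K' ⊕ ipad = fe 5e bf cd c2.  K' ⊕ opad = 94 34 d5 a7 a8.
Inner input = (K'⊕ipad) ∥ m = fe 5e bf cd c2 ∥ 2e 5f 97 49.
Inner hash: sum = 254+94+191+205+194+46+95+151+73 = 1303; mod 256 = 23 → 17.
Outer input = (K'⊕opad) ∥ inner = 94 34 d5 a7 a8 ∥ 17.
Outer hash (tag): sum = 148+52+213+167+168+23 = 771; mod 256 = 3 → 03.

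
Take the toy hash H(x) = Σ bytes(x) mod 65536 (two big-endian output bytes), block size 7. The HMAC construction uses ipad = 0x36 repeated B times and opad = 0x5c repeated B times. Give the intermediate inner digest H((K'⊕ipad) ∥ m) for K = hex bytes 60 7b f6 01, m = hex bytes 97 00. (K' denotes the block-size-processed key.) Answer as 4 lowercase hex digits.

Key hex bytes 60 7b f6 01 is 4 bytes ≤ B = 7; zero-pad to 7 bytes: K' = 60 7b f6 01 00 00 00.
K' ⊕ ipad = 56 4d c0 37 36 36 36.
Inner input = 56 4d c0 37 36 36 36 ∥ 97 00.
Inner hash: sum = 86+77+192+55+54+54+54+151+0 = 723 → 02 d3.

02d3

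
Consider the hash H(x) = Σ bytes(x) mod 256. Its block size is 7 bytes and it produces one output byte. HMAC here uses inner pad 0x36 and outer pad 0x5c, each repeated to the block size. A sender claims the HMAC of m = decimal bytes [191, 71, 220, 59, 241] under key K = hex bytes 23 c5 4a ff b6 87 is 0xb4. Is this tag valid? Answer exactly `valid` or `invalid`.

valid

Key hex bytes 23 c5 4a ff b6 87 is 6 bytes ≤ B = 7; zero-pad to 7 bytes: K' = 23 c5 4a ff b6 87 00.
K' ⊕ ipad = 15 f3 7c c9 80 b1 36; K' ⊕ opad = 7f 99 16 a3 ea db 5c.
Inner hash: sum = 21+243+124+201+128+177+54+191+71+220+59+241 = 1730; mod 256 = 194 → c2.
Outer hash (recomputed tag): sum = 127+153+22+163+234+219+92+194 = 1204; mod 256 = 180 → b4.
Recomputed tag = b4; claimed = b4 → match.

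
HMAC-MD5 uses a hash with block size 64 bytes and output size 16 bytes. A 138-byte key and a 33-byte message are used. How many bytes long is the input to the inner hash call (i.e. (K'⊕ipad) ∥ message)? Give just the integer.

Key is 138 > 64 bytes, so it is hashed to 16 bytes then zero-padded to 64: |K'| = 64.
Inner input = (K'⊕ipad) ∥ m → 64 + 33 = 97 bytes.

97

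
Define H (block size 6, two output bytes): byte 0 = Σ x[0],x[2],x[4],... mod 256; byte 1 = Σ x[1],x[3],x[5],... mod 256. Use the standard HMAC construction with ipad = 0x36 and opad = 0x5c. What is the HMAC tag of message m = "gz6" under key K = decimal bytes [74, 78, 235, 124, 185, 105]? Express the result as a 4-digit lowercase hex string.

Key decimal bytes [74, 78, 235, 124, 185, 105] = 4a 4e eb 7c b9 69 is exactly B = 6 bytes: K' = 4a 4e eb 7c b9 69.
K' ⊕ ipad = 7c 78 dd 4a 8f 5f.  K' ⊕ opad = 16 12 b7 20 e5 35.
Inner input = (K'⊕ipad) ∥ m = 7c 78 dd 4a 8f 5f ∥ 67 7a 36.
Inner hash: even-index sum = 645 mod 256 = 133; odd-index sum = 411 mod 256 = 155 → 85 9b.
Outer input = (K'⊕opad) ∥ inner = 16 12 b7 20 e5 35 ∥ 85 9b.
Outer hash (tag): even-index sum = 567 mod 256 = 55; odd-index sum = 258 mod 256 = 2 → 37 02.

3702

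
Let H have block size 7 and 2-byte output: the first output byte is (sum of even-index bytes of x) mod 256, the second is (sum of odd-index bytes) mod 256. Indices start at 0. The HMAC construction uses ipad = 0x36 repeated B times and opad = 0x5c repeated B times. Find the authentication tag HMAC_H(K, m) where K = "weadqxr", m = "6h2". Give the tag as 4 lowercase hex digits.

1e20

Key "weadqxr" = 77 65 61 64 71 78 72 is exactly B = 7 bytes: K' = 77 65 61 64 71 78 72.
K' ⊕ ipad = 41 53 57 52 47 4e 44.  K' ⊕ opad = 2b 39 3d 38 2d 24 2e.
Inner input = (K'⊕ipad) ∥ m = 41 53 57 52 47 4e 44 ∥ 36 68 32.
Inner hash: even-index sum = 395 mod 256 = 139; odd-index sum = 347 mod 256 = 91 → 8b 5b.
Outer input = (K'⊕opad) ∥ inner = 2b 39 3d 38 2d 24 2e ∥ 8b 5b.
Outer hash (tag): even-index sum = 286 mod 256 = 30; odd-index sum = 288 mod 256 = 32 → 1e 20.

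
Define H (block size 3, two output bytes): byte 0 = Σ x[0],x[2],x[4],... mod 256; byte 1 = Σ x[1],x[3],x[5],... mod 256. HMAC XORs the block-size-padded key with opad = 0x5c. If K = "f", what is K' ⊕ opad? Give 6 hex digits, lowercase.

Key "f" = 66 is 1 byte ≤ B = 3; zero-pad to 3 bytes: K' = 66 00 00.
XOR each byte with 0x5c: 66⊕5c=3a, 00⊕5c=5c, 00⊕5c=5c.

3a5c5c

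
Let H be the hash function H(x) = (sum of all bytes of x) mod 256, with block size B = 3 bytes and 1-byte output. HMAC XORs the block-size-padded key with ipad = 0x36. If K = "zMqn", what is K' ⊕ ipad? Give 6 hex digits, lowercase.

Key "zMqn" = 7a 4d 71 6e is 4 bytes > B = 3, so hash it first: H(key) = a6, then zero-pad to 3 bytes: K' = a6 00 00.
XOR each byte with 0x36: a6⊕36=90, 00⊕36=36, 00⊕36=36.

903636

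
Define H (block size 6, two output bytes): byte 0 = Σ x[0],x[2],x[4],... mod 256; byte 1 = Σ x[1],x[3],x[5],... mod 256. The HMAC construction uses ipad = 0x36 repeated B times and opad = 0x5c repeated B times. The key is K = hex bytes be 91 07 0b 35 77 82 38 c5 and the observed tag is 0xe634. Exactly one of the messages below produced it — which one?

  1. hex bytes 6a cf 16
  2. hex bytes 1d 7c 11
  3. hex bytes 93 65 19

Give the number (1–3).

Key hex bytes be 91 07 0b 35 77 82 38 c5 is 9 bytes > B = 6, so hash it first: H(key) = 41 4b, then zero-pad to 6 bytes: K' = 41 4b 00 00 00 00.
K' ⊕ ipad = 77 7d 36 36 36 36; K' ⊕ opad = 1d 17 5c 5c 5c 5c.
m1: inner = H(77 7d 36 36 36 36 6a cf 16) = 63 b8; tag = H(1d 17 5c 5c 5c 5c 63 b8) = 3887
m2: inner = H(77 7d 36 36 36 36 1d 7c 11) = 11 65; tag = H(1d 17 5c 5c 5c 5c 11 65) = e634 ← matches
m3: inner = H(77 7d 36 36 36 36 93 65 19) = 8f 4e; tag = H(1d 17 5c 5c 5c 5c 8f 4e) = 641d

2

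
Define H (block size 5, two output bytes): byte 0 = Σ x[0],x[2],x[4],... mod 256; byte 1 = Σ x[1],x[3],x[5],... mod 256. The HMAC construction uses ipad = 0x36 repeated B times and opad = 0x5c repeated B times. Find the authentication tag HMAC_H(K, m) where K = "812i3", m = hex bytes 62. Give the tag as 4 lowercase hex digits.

Key "812i3" = 38 31 32 69 33 is exactly B = 5 bytes: K' = 38 31 32 69 33.
K' ⊕ ipad = 0e 07 04 5f 05.  K' ⊕ opad = 64 6d 6e 35 6f.
Inner input = (K'⊕ipad) ∥ m = 0e 07 04 5f 05 ∥ 62.
Inner hash: even-index sum = 23 mod 256 = 23; odd-index sum = 200 mod 256 = 200 → 17 c8.
Outer input = (K'⊕opad) ∥ inner = 64 6d 6e 35 6f ∥ 17 c8.
Outer hash (tag): even-index sum = 521 mod 256 = 9; odd-index sum = 185 mod 256 = 185 → 09 b9.

09b9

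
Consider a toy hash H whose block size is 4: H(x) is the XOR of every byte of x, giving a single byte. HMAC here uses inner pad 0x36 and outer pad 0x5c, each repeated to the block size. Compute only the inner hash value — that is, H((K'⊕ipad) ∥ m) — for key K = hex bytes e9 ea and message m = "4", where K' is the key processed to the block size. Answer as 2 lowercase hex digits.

37

Key hex bytes e9 ea is 2 bytes ≤ B = 4; zero-pad to 4 bytes: K' = e9 ea 00 00.
K' ⊕ ipad = df dc 36 36.
Inner input = df dc 36 36 ∥ 34.
Inner hash: XOR df⊕dc⊕36⊕36⊕34 = 37.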